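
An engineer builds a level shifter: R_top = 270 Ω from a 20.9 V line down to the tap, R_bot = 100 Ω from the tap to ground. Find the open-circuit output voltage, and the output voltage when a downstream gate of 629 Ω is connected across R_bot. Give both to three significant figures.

Unloaded: 5.65 V; loaded: 5.06 V

Open-circuit: V = 20.9 × 100/(270 + 100) = 5.65 V.
With the load, R_bot becomes R_bot‖R_L = 86.28 Ω, so V = 20.9 × 86.28/356.3 = 5.06 V.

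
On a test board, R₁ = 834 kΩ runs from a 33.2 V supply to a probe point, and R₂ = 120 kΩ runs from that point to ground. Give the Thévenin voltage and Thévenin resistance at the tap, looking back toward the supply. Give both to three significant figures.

V_th is the open-circuit tap voltage: 33.2 × 120/(834 + 120) = 4.18 V.
With the supply zeroed, R₁ and R₂ appear in parallel from the tap: R_th = R₁‖R₂ = (834 × 120)/954.0 = 105 kΩ.

V_th = 4.18 V, R_th = 105 kΩ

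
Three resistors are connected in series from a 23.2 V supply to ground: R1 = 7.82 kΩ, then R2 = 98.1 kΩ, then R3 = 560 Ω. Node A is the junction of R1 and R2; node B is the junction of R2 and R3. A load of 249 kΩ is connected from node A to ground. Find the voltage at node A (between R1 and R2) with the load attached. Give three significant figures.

Below node A the series string R2+R3 = 98660 Ω sits in parallel with the 249000 Ω load: 70660 Ω.
V_A = 23.2 × 70660/(7820 + 70660) = 20.9 V.

V ≈ 20.9 V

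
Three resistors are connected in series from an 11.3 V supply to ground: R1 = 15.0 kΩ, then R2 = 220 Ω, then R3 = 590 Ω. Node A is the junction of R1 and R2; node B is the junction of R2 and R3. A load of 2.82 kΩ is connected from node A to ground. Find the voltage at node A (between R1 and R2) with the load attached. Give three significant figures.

V ≈ 0.455 V

Below node A the series string R2+R3 = 810.0 Ω sits in parallel with the 2820 Ω load: 629.3 Ω.
V_A = 11.3 × 629.3/(15000 + 629.3) = 0.455 V.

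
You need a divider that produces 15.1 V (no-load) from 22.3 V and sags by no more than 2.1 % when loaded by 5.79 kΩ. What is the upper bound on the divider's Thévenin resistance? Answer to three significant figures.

Loading drop = R_th/(R_th + R_L) ≤ 0.0210, so R_th ≤ R_L · ε/(1−ε) = 5.79 kΩ × 0.0210/0.9790 = 124 Ω.
(Any R1, R2 with R2/(R1+R2) = 0.677 and R1‖R2 ≤ 124 Ω will meet the spec.)

R_th ≤ 124 Ω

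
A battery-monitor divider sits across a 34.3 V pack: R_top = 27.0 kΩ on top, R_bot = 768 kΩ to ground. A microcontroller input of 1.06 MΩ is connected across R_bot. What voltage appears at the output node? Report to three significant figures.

V_out ≈ 32.3 V

The load sits in parallel with R_bot: R_bot‖R_L = (768 × 1060) / (768 + 1060) = 445.3 kΩ.
V_out = 34.3 × 445.3 / (27.0 + 445.3) = 34.3 × 445.3/472.3 = 32.3 V.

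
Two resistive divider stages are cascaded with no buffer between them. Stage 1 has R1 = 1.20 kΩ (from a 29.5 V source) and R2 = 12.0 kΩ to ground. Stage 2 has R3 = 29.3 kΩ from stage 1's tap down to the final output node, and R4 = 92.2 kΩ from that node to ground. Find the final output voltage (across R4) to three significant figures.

V_out ≈ 20.2 V

Stage 2 presents R3+R4 = 121.5 kΩ as a load on stage 1's tap.
Stage 1's lower leg becomes R2‖(R3+R4) = 10.92 kΩ, so V_mid = 29.5 × 10.92/12.12 = 26.58 V.
Stage 2 is itself unloaded: V_out = V_mid × R4/(R3+R4) = 26.58 × 92.2/121.5 = 20.2 V.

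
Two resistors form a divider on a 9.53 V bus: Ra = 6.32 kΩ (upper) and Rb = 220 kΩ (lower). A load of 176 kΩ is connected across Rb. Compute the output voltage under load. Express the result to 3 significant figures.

The load sits in parallel with Rb: Rb‖R_L = (220 × 176) / (220 + 176) = 97.78 kΩ.
V_out = 9.53 × 97.78 / (6.32 + 97.78) = 9.53 × 97.78/104.1 = 8.95 V.
(Unloaded it would have been 9.26 V.)

V_out ≈ 8.95 V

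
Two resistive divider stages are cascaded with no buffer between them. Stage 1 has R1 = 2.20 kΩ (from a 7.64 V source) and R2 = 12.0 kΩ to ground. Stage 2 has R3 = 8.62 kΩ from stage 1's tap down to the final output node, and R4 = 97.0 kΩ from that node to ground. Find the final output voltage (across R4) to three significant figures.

V_out ≈ 5.83 V

Stage 2 presents R3+R4 = 105.6 kΩ as a load on stage 1's tap.
Stage 1's lower leg becomes R2‖(R3+R4) = 10.78 kΩ, so V_mid = 7.64 × 10.78/12.98 = 6.345 V.
Stage 2 is itself unloaded: V_out = V_mid × R4/(R3+R4) = 6.345 × 97.0/105.6 = 5.83 V.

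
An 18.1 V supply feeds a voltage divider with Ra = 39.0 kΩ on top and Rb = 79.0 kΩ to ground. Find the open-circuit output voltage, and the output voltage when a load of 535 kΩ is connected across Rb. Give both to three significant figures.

Open-circuit: V = 18.1 × 79.0/(39.0 + 79.0) = 12.1 V.
With the load, Rb becomes Rb‖R_L = 68.84 kΩ, so V = 18.1 × 68.84/107.8 = 11.6 V.

Unloaded: 12.1 V; loaded: 11.6 V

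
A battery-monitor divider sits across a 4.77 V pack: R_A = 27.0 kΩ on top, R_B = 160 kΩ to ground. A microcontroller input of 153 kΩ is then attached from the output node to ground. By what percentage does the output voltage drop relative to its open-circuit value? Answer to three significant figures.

The divider's output (Thévenin) resistance is R_A‖R_B = 23.10 kΩ.
Fractional drop under load = R_th/(R_th + R_L) = 23.10 / (23.10 + 153) = 0.1312.
So the output falls by 13.1 %.

13.1 %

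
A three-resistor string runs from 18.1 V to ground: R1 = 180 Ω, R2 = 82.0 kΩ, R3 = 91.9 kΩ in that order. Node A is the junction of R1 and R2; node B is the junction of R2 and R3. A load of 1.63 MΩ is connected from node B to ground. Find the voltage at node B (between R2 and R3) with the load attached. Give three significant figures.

V ≈ 9.31 V

At node B, R3 is in parallel with the load: R3‖R_L = 87000 Ω.
Below node A the resistance is R2 + (R3‖R_L) = 169000 Ω, so V_A = 18.1 × 169000/169200 = 18.08 V.
Then V_B = V_A × (R3‖R_L)/(R2 + R3‖R_L) = 18.08 × 87000/169000 = 9.31 V.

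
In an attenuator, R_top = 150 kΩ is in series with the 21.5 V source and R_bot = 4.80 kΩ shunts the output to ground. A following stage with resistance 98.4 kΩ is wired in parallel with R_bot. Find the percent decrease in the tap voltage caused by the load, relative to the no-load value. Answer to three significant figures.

The divider's output (Thévenin) resistance is R_top‖R_bot = 4.651 kΩ.
Fractional drop under load = R_th/(R_th + R_L) = 4.651 / (4.651 + 98.4) = 0.04513.
So the output falls by 4.51 %.

4.51 %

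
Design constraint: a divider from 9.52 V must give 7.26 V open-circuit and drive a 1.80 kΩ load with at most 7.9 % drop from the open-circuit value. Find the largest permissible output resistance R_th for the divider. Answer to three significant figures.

R_th ≤ 154 Ω

Loading drop = R_th/(R_th + R_L) ≤ 0.0790, so R_th ≤ R_L · ε/(1−ε) = 1.80 kΩ × 0.0790/0.9210 = 154 Ω.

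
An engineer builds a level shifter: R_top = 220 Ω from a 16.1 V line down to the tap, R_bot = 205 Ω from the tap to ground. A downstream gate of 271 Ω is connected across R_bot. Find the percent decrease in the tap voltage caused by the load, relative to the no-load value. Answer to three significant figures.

Unloaded V = 16.1 × 205/425.0 = 7.766 V.
Loaded: R_bot‖R_L = 116.7 Ω, giving V = 16.1 × 116.7/336.7 = 5.581 V.
Drop = (7.766 − 5.581) / 7.766 = 28.1 %.

28.1 %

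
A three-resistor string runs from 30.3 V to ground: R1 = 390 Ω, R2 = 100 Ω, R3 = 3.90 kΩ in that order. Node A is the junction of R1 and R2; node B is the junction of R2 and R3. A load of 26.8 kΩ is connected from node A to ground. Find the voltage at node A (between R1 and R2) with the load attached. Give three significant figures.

Below node A the series string R2+R3 = 4000 Ω sits in parallel with the 26800 Ω load: 3481 Ω.
V_A = 30.3 × 3481/(390 + 3481) = 27.2 V.

V ≈ 27.2 V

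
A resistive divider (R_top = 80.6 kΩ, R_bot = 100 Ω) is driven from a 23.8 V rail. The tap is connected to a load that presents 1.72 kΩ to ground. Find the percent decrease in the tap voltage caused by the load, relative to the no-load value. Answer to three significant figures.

5.49 %

The divider's output (Thévenin) resistance is R_top‖R_bot = 99.88 Ω.
Fractional drop under load = R_th/(R_th + R_L) = 99.88 / (99.88 + 1720) = 0.05488.
So the output falls by 5.49 %.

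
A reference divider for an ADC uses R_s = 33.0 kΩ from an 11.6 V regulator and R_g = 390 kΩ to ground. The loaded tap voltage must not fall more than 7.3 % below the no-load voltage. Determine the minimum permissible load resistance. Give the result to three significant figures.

R_L(min) ≈ 386 kΩ

Output resistance R_th = R_s‖R_g = (33.0 × 390)/423.0 = 30.43 kΩ.
The fractional drop is R_th/(R_th + R_L); requiring this ≤ 0.0730 gives R_L ≥ R_th(1/0.0730 − 1) = 30.43 × 12.70 = 386 kΩ.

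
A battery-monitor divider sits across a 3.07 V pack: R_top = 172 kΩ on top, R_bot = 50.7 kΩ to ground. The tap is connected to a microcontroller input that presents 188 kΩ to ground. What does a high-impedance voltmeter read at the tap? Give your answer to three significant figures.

V_out ≈ 0.578 V

The load sits in parallel with R_bot: R_bot‖R_L = (50.7 × 188) / (50.7 + 188) = 39.93 kΩ.
V_out = 3.07 × 39.93 / (172 + 39.93) = 3.07 × 39.93/211.9 = 0.578 V.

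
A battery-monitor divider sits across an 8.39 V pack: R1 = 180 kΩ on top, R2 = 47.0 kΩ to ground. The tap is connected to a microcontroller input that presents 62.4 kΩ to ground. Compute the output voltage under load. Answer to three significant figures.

The load sits in parallel with R2: R2‖R_L = (47.0 × 62.4) / (47.0 + 62.4) = 26.81 kΩ.
V_out = 8.39 × 26.81 / (180 + 26.81) = 8.39 × 26.81/206.8 = 1.09 V.

V_out ≈ 1.09 V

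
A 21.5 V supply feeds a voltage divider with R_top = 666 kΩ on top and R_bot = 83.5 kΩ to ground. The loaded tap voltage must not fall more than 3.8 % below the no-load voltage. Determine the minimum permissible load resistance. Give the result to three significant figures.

Output resistance R_th = R_top‖R_bot = (666 × 83.5)/749.5 = 74.20 kΩ.
The fractional drop is R_th/(R_th + R_L); requiring this ≤ 0.0380 gives R_L ≥ R_th(1/0.0380 − 1) = 74.20 × 25.32 = 1.88 MΩ.

R_L(min) ≈ 1.88 MΩ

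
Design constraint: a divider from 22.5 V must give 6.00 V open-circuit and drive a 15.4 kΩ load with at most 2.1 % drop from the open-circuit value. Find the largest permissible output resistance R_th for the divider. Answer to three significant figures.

Loading drop = R_th/(R_th + R_L) ≤ 0.0210, so R_th ≤ R_L · ε/(1−ε) = 15.4 kΩ × 0.0210/0.9790 = 330 Ω.

R_th ≤ 330 Ω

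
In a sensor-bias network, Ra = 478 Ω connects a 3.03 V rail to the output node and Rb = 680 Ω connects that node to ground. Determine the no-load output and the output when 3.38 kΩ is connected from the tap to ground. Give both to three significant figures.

Unloaded: 1.78 V; loaded: 1.64 V

Open-circuit: V = 3.03 × 680/(478 + 680) = 1.78 V.
With the load, Rb becomes Rb‖R_L = 566.1 Ω, so V = 3.03 × 566.1/1044 = 1.64 V.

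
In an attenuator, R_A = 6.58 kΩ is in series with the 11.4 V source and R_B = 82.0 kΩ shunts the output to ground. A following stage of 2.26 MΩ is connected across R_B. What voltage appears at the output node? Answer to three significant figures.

The load sits in parallel with R_B: R_B‖R_L = (82.0 × 2260) / (82.0 + 2260) = 79.13 kΩ.
V_out = 11.4 × 79.13 / (6.58 + 79.13) = 11.4 × 79.13/85.71 = 10.5 V.

V_out ≈ 10.5 V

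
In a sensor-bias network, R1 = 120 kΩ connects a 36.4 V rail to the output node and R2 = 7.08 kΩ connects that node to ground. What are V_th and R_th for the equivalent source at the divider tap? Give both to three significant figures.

V_th is the open-circuit tap voltage: 36.4 × 7.08/(120 + 7.08) = 2.03 V.
With the supply zeroed, R1 and R2 appear in parallel from the tap: R_th = R1‖R2 = (120 × 7.08)/127.1 = 6.69 kΩ.

V_th = 2.03 V, R_th = 6.69 kΩ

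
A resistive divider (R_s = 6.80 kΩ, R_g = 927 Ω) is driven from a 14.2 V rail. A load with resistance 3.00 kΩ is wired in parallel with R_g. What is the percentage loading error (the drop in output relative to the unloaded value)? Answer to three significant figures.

The divider's output (Thévenin) resistance is R_s‖R_g = 815.8 Ω.
Fractional drop under load = R_th/(R_th + R_L) = 815.8 / (815.8 + 3000) = 0.2138.
So the output falls by 21.4 %.

21.4 %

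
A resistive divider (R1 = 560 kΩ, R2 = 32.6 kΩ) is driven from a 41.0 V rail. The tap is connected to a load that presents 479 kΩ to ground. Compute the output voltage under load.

V_out ≈ 2.12 V

The load sits in parallel with R2: R2‖R_L = (32.6 × 479) / (32.6 + 479) = 30.52 kΩ.
V_out = 41.0 × 30.52 / (560 + 30.52) = 41.0 × 30.52/590.5 = 2.12 V.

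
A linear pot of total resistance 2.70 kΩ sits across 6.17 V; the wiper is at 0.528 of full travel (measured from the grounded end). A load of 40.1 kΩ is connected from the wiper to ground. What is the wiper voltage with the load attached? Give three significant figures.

V ≈ 3.20 V

The wiper splits the pot into (1−α)R = 1.274 kΩ above and αR = 1.426 kΩ below.
Lower section ‖ load = 1.377 kΩ.
V_wiper = 6.17 × 1.377/(1.274 + 1.377) = 3.20 V.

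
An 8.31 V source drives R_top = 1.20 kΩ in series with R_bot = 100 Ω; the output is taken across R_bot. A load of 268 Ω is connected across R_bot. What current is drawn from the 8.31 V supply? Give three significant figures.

I ≈ 6.53 mA

R_bot‖R_L = 72.83 Ω, so the source sees R_top + R_bot‖R_L = 1273 Ω.
I = 8.31 V / 1273 Ω = 6.53 mA.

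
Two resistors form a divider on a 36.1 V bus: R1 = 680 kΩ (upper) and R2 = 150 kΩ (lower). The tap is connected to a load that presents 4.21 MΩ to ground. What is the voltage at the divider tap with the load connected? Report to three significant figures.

V_out ≈ 6.34 V

The load sits in parallel with R2: R2‖R_L = (150 × 4210) / (150 + 4210) = 144.8 kΩ.
V_out = 36.1 × 144.8 / (680 + 144.8) = 36.1 × 144.8/824.8 = 6.34 V.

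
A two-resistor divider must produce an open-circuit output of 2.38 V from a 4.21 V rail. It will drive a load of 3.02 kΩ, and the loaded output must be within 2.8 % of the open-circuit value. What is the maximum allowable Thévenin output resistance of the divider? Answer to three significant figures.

Loading drop = R_th/(R_th + R_L) ≤ 0.0280, so R_th ≤ R_L · ε/(1−ε) = 3.02 kΩ × 0.0280/0.9720 = 87.0 Ω.

R_th ≤ 87.0 Ω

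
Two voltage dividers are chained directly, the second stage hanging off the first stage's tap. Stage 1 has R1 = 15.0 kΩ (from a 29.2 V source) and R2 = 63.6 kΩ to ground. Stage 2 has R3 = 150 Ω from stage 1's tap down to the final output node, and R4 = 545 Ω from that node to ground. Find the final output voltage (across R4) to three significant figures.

Stage 2 presents R3+R4 = 695.0 Ω as a load on stage 1's tap.
Stage 1's lower leg becomes R2‖(R3+R4) = 687.5 Ω, so V_mid = 29.2 × 687.5/15690 = 1.280 V.
Stage 2 is itself unloaded: V_out = V_mid × R4/(R3+R4) = 1.280 × 545/695.0 = 1.00 V.

V_out ≈ 1.00 V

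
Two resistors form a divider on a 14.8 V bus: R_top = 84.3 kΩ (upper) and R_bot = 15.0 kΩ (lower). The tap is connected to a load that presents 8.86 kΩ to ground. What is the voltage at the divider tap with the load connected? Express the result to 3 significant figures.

V_out ≈ 0.917 V

The load sits in parallel with R_bot: R_bot‖R_L = (15.0 × 8.86) / (15.0 + 8.86) = 5.570 kΩ.
V_out = 14.8 × 5.570 / (84.3 + 5.570) = 14.8 × 5.570/89.87 = 0.917 V.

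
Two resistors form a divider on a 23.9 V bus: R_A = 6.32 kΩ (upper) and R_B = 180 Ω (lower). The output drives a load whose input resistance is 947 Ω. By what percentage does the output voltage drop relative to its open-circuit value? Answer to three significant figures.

15.6 %

Unloaded V = 23.9 × 180/6500 = 0.6618 V.
Loaded: R_B‖R_L = 151.3 Ω, giving V = 23.9 × 151.3/6471 = 0.5586 V.
Drop = (0.6618 − 0.5586) / 0.6618 = 15.6 %.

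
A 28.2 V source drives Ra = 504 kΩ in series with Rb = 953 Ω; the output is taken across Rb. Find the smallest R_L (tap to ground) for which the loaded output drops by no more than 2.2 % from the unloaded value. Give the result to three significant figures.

R_L(min) ≈ 42.3 kΩ

Output resistance R_th = Ra‖Rb = (504000 × 953)/505000 = 951.2 Ω.
The fractional drop is R_th/(R_th + R_L); requiring this ≤ 0.0220 gives R_L ≥ R_th(1/0.0220 − 1) = 951.2 × 44.45 = 42.3 kΩ.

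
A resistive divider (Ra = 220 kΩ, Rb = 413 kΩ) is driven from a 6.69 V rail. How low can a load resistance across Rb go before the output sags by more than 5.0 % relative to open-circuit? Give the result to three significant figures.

R_L(min) ≈ 2.73 MΩ

Output resistance R_th = Ra‖Rb = (220 × 413)/633.0 = 143.5 kΩ.
The fractional drop is R_th/(R_th + R_L); requiring this ≤ 0.0500 gives R_L ≥ R_th(1/0.0500 − 1) = 143.5 × 19.00 = 2.73 MΩ.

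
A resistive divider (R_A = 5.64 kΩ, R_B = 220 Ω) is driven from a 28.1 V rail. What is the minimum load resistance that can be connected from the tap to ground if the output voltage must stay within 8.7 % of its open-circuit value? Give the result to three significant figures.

Output resistance R_th = R_A‖R_B = (5640 × 220)/5860 = 211.7 Ω.
The fractional drop is R_th/(R_th + R_L); requiring this ≤ 0.0870 gives R_L ≥ R_th(1/0.0870 − 1) = 211.7 × 10.49 = 2.22 kΩ.

R_L(min) ≈ 2.22 kΩ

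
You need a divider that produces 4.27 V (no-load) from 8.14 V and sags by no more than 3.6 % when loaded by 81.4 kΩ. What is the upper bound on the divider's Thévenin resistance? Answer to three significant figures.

R_th ≤ 3.04 kΩ

Loading drop = R_th/(R_th + R_L) ≤ 0.0360, so R_th ≤ R_L · ε/(1−ε) = 81.4 kΩ × 0.0360/0.9640 = 3.04 kΩ.
(Any R1, R2 with R2/(R1+R2) = 0.525 and R1‖R2 ≤ 3.04 kΩ will meet the spec.)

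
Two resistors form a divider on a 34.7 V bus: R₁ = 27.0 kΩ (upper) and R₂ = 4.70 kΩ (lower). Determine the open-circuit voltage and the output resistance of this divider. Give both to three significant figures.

V_th is the open-circuit tap voltage: 34.7 × 4.70/(27.0 + 4.70) = 5.14 V.
With the supply zeroed, R₁ and R₂ appear in parallel from the tap: R_th = R₁‖R₂ = (27.0 × 4.70)/31.70 = 4.00 kΩ.

V_th = 5.14 V, R_th = 4.00 kΩ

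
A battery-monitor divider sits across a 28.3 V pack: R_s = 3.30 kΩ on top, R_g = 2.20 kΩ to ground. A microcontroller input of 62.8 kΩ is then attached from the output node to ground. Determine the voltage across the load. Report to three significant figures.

V_out ≈ 11.1 V

The load sits in parallel with R_g: R_g‖R_L = (2.20 × 62.8) / (2.20 + 62.8) = 2.126 kΩ.
V_out = 28.3 × 2.126 / (3.30 + 2.126) = 28.3 × 2.126/5.426 = 11.1 V.
(Unloaded it would have been 11.3 V.)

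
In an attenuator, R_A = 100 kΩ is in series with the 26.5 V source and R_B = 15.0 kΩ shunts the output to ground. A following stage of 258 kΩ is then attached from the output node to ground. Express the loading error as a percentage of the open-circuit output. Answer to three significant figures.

4.81 %

The divider's output (Thévenin) resistance is R_A‖R_B = 13.04 kΩ.
Fractional drop under load = R_th/(R_th + R_L) = 13.04 / (13.04 + 258) = 0.04812.
So the output falls by 4.81 %.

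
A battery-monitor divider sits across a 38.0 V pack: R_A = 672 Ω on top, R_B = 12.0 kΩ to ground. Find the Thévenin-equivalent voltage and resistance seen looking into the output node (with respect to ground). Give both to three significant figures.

V_th = 36.0 V, R_th = 636 Ω

V_th is the open-circuit tap voltage: 38.0 × 12000/(672 + 12000) = 36.0 V.
With the supply zeroed, R_A and R_B appear in parallel from the tap: R_th = R_A‖R_B = (672 × 12000)/12670 = 636 Ω.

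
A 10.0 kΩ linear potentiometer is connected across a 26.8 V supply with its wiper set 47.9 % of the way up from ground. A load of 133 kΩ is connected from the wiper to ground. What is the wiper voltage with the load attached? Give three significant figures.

V ≈ 12.6 V

The wiper splits the pot into (1−α)R = 5.210 kΩ above and αR = 4.790 kΩ below.
Lower section ‖ load = 4.623 kΩ.
V_wiper = 26.8 × 4.623/(5.210 + 4.623) = 12.6 V.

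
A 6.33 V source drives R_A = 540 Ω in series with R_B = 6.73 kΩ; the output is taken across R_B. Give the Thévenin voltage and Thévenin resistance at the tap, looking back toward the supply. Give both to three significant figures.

V_th is the open-circuit tap voltage: 6.33 × 6730/(540 + 6730) = 5.86 V.
With the supply zeroed, R_A and R_B appear in parallel from the tap: R_th = R_A‖R_B = (540 × 6730)/7270 = 500 Ω.

V_th = 5.86 V, R_th = 500 Ω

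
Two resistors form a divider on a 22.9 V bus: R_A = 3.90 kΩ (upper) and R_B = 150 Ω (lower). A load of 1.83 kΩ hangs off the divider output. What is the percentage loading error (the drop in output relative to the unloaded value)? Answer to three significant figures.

The divider's output (Thévenin) resistance is R_A‖R_B = 144.4 Ω.
Fractional drop under load = R_th/(R_th + R_L) = 144.4 / (144.4 + 1830) = 0.07316.
So the output falls by 7.32 %.

7.32 %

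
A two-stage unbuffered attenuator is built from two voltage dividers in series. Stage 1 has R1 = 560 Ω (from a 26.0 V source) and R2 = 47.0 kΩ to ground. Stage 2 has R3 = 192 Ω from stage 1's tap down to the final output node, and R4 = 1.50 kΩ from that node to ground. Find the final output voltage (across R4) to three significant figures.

V_out ≈ 17.2 V

Stage 2 presents R3+R4 = 1692 Ω as a load on stage 1's tap.
Stage 1's lower leg becomes R2‖(R3+R4) = 1633 Ω, so V_mid = 26.0 × 1633/2193 = 19.36 V.
Stage 2 is itself unloaded: V_out = V_mid × R4/(R3+R4) = 19.36 × 1500/1692 = 17.2 V.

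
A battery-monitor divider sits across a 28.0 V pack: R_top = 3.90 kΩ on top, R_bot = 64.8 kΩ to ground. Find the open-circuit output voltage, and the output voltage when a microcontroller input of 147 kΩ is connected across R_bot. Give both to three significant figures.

Open-circuit: V = 28.0 × 64.8/(3.90 + 64.8) = 26.4 V.
With the load, R_bot becomes R_bot‖R_L = 44.97 kΩ, so V = 28.0 × 44.97/48.87 = 25.8 V.

Unloaded: 26.4 V; loaded: 25.8 V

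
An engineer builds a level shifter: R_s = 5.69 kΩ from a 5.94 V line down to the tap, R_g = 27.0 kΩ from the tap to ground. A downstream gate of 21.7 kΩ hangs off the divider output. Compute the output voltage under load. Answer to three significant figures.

V_out ≈ 4.03 V

The load sits in parallel with R_g: R_g‖R_L = (27.0 × 21.7) / (27.0 + 21.7) = 12.03 kΩ.
V_out = 5.94 × 12.03 / (5.69 + 12.03) = 5.94 × 12.03/17.72 = 4.03 V.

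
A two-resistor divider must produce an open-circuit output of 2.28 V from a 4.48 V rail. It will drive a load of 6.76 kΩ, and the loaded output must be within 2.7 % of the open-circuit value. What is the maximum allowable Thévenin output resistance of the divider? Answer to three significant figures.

Loading drop = R_th/(R_th + R_L) ≤ 0.0270, so R_th ≤ R_L · ε/(1−ε) = 6.76 kΩ × 0.0270/0.9730 = 188 Ω.
(Any R1, R2 with R2/(R1+R2) = 0.509 and R1‖R2 ≤ 188 Ω will meet the spec.)

R_th ≤ 188 Ω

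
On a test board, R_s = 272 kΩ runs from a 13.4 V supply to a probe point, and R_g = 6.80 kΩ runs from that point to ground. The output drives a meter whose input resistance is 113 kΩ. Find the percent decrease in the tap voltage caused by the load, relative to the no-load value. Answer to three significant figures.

The divider's output (Thévenin) resistance is R_s‖R_g = 6.634 kΩ.
Fractional drop under load = R_th/(R_th + R_L) = 6.634 / (6.634 + 113) = 0.05545.
So the output falls by 5.55 %.

5.55 %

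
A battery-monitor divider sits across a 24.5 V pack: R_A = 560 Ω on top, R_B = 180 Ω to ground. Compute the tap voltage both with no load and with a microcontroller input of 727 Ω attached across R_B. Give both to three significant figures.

Unloaded: 5.96 V; loaded: 5.02 V

Open-circuit: V = 24.5 × 180/(560 + 180) = 5.96 V.
With the load, R_B becomes R_B‖R_L = 144.3 Ω, so V = 24.5 × 144.3/704.3 = 5.02 V.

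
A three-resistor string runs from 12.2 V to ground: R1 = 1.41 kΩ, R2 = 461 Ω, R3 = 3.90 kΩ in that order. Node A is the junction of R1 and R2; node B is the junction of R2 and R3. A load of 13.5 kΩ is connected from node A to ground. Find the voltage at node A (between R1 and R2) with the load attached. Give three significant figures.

Below node A the series string R2+R3 = 4361 Ω sits in parallel with the 13500 Ω load: 3296 Ω.
V_A = 12.2 × 3296/(1410 + 3296) = 8.54 V.

V ≈ 8.54 V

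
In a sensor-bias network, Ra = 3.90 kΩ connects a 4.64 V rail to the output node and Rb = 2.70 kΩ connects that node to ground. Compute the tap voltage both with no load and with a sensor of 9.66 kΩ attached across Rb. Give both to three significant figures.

Unloaded: 1.90 V; loaded: 1.63 V

Open-circuit: V = 4.64 × 2.70/(3.90 + 2.70) = 1.90 V.
With the load, Rb becomes Rb‖R_L = 2.110 kΩ, so V = 4.64 × 2.110/6.010 = 1.63 V.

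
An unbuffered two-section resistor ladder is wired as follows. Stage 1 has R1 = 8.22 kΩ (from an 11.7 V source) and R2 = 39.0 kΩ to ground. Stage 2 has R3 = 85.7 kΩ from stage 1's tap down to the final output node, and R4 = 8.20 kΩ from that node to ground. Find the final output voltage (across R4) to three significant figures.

Stage 2 presents R3+R4 = 93.90 kΩ as a load on stage 1's tap.
Stage 1's lower leg becomes R2‖(R3+R4) = 27.56 kΩ, so V_mid = 11.7 × 27.56/35.78 = 9.012 V.
Stage 2 is itself unloaded: V_out = V_mid × R4/(R3+R4) = 9.012 × 8.20/93.90 = 0.787 V.

V_out ≈ 0.787 V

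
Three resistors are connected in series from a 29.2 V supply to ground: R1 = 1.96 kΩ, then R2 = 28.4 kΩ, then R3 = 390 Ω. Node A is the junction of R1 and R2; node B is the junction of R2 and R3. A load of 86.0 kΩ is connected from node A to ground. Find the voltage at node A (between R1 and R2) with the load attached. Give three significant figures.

V ≈ 26.8 V

Below node A the series string R2+R3 = 28790 Ω sits in parallel with the 86000 Ω load: 21570 Ω.
V_A = 29.2 × 21570/(1960 + 21570) = 26.8 V.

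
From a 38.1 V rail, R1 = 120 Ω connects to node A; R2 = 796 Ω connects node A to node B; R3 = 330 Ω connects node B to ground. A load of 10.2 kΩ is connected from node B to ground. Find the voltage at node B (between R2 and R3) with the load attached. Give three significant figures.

V ≈ 9.86 V

At node B, R3 is in parallel with the load: R3‖R_L = 319.7 Ω.
Below node A the resistance is R2 + (R3‖R_L) = 1116 Ω, so V_A = 38.1 × 1116/1236 = 34.40 V.
Then V_B = V_A × (R3‖R_L)/(R2 + R3‖R_L) = 34.40 × 319.7/1116 = 9.86 V.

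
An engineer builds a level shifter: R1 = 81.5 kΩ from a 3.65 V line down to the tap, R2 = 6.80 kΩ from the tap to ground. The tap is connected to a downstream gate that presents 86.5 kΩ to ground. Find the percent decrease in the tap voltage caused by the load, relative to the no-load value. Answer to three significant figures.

6.77 %

The divider's output (Thévenin) resistance is R1‖R2 = 6.276 kΩ.
Fractional drop under load = R_th/(R_th + R_L) = 6.276 / (6.276 + 86.5) = 0.06765.
So the output falls by 6.77 %.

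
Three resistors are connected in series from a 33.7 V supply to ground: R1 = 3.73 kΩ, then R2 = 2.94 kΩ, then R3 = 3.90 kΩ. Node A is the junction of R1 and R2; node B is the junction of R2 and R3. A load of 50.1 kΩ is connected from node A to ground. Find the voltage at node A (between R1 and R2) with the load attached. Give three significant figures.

V ≈ 20.8 V

Below node A the series string R2+R3 = 6.840 kΩ sits in parallel with the 50.1 kΩ load: 6.018 kΩ.
V_A = 33.7 × 6.018/(3.73 + 6.018) = 20.8 V.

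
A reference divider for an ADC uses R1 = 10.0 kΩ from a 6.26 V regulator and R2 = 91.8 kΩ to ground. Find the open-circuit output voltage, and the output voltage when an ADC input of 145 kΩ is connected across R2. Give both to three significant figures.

Unloaded: 5.65 V; loaded: 5.31 V

Open-circuit: V = 6.26 × 91.8/(10.0 + 91.8) = 5.65 V.
With the load, R2 becomes R2‖R_L = 56.21 kΩ, so V = 6.26 × 56.21/66.21 = 5.31 V.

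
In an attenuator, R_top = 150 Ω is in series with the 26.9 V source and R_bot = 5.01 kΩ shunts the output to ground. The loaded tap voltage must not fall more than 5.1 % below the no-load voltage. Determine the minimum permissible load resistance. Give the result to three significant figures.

R_L(min) ≈ 2.71 kΩ

Output resistance R_th = R_top‖R_bot = (150 × 5010)/5160 = 145.6 Ω.
The fractional drop is R_th/(R_th + R_L); requiring this ≤ 0.0510 gives R_L ≥ R_th(1/0.0510 − 1) = 145.6 × 18.61 = 2.71 kΩ.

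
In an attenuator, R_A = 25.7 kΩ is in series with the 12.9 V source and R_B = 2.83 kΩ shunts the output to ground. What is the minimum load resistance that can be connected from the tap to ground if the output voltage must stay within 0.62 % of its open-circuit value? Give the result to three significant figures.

Output resistance R_th = R_A‖R_B = (25.7 × 2.83)/28.53 = 2.549 kΩ.
The fractional drop is R_th/(R_th + R_L); requiring this ≤ 0.00620 gives R_L ≥ R_th(1/0.00620 − 1) = 2.549 × 160.3 = 409 kΩ.

R_L(min) ≈ 409 kΩ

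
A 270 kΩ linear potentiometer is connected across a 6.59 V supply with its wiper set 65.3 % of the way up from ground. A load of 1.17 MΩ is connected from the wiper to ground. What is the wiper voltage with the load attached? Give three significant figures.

The wiper splits the pot into (1−α)R = 93.69 kΩ above and αR = 176.3 kΩ below.
Lower section ‖ load = 153.2 kΩ.
V_wiper = 6.59 × 153.2/(93.69 + 153.2) = 4.09 V.

V ≈ 4.09 V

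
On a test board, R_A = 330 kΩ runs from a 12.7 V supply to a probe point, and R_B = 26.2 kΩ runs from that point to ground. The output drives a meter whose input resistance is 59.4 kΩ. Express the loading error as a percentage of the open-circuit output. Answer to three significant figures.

29.0 %

Unloaded V = 12.7 × 26.2/356.2 = 0.9341 V.
Loaded: R_B‖R_L = 18.18 kΩ, giving V = 12.7 × 18.18/348.2 = 0.6632 V.
Drop = (0.9341 − 0.6632) / 0.9341 = 29.0 %.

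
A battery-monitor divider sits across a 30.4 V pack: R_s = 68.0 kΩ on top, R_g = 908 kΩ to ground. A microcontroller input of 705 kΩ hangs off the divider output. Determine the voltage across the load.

V_out ≈ 26.0 V

The load sits in parallel with R_g: R_g‖R_L = (908 × 705) / (908 + 705) = 396.9 kΩ.
V_out = 30.4 × 396.9 / (68.0 + 396.9) = 30.4 × 396.9/464.9 = 26.0 V.
(Unloaded it would have been 28.3 V.)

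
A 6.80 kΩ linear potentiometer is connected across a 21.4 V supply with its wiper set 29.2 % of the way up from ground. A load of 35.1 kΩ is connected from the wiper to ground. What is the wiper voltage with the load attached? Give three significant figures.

The wiper splits the pot into (1−α)R = 4.814 kΩ above and αR = 1.986 kΩ below.
Lower section ‖ load = 1.879 kΩ.
V_wiper = 21.4 × 1.879/(4.814 + 1.879) = 6.01 V.

V ≈ 6.01 V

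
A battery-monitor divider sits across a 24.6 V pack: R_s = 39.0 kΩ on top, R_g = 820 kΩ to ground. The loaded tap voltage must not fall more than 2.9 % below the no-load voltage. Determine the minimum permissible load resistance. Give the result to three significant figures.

R_L(min) ≈ 1.25 MΩ

Output resistance R_th = R_s‖R_g = (39.0 × 820)/859.0 = 37.23 kΩ.
The fractional drop is R_th/(R_th + R_L); requiring this ≤ 0.0290 gives R_L ≥ R_th(1/0.0290 − 1) = 37.23 × 33.48 = 1.25 MΩ.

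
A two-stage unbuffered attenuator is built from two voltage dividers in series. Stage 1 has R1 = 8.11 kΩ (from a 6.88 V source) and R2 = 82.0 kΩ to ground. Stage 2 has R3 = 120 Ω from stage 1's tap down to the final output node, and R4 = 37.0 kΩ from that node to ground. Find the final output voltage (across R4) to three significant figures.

V_out ≈ 5.21 V

Stage 2 presents R3+R4 = 37120 Ω as a load on stage 1's tap.
Stage 1's lower leg becomes R2‖(R3+R4) = 25550 Ω, so V_mid = 6.88 × 25550/33660 = 5.222 V.
Stage 2 is itself unloaded: V_out = V_mid × R4/(R3+R4) = 5.222 × 37000/37120 = 5.21 V.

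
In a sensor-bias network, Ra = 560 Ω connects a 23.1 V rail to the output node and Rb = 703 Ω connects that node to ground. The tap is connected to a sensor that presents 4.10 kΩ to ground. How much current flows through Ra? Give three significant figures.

Rb‖R_L = 600.1 Ω, so the source sees Ra + Rb‖R_L = 1160 Ω.
I = 23.1 V / 1160 Ω = 19.9 mA.

I ≈ 19.9 mA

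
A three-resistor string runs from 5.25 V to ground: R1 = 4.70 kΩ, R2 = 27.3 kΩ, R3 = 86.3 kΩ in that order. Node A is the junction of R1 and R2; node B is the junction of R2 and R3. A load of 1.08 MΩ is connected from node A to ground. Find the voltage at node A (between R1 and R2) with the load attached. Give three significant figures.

Below node A the series string R2+R3 = 113.6 kΩ sits in parallel with the 1080 kΩ load: 102.8 kΩ.
V_A = 5.25 × 102.8/(4.70 + 102.8) = 5.02 V.

V ≈ 5.02 V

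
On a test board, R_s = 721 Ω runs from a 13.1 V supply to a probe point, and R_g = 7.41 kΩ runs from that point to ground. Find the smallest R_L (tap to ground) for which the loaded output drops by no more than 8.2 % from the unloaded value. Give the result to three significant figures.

Output resistance R_th = R_s‖R_g = (721 × 7410)/8131 = 657.1 Ω.
The fractional drop is R_th/(R_th + R_L); requiring this ≤ 0.0820 gives R_L ≥ R_th(1/0.0820 − 1) = 657.1 × 11.20 = 7.36 kΩ.

R_L(min) ≈ 7.36 kΩ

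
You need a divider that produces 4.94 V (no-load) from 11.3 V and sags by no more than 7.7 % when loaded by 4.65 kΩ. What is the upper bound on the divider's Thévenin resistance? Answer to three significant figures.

Loading drop = R_th/(R_th + R_L) ≤ 0.0770, so R_th ≤ R_L · ε/(1−ε) = 4.65 kΩ × 0.0770/0.9230 = 388 Ω.
(Any R1, R2 with R2/(R1+R2) = 0.437 and R1‖R2 ≤ 388 Ω will meet the spec.)

R_th ≤ 388 Ω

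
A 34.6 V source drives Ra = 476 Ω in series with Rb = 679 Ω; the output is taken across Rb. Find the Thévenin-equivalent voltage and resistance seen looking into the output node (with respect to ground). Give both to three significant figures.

V_th = 20.3 V, R_th = 280 Ω

V_th is the open-circuit tap voltage: 34.6 × 679/(476 + 679) = 20.3 V.
With the supply zeroed, Ra and Rb appear in parallel from the tap: R_th = Ra‖Rb = (476 × 679)/1155 = 280 Ω.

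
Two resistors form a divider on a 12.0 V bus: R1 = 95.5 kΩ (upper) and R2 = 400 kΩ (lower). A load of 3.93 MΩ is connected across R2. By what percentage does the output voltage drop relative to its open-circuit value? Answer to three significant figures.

1.92 %

The divider's output (Thévenin) resistance is R1‖R2 = 77.09 kΩ.
Fractional drop under load = R_th/(R_th + R_L) = 77.09 / (77.09 + 3930) = 0.01924.
So the output falls by 1.92 %.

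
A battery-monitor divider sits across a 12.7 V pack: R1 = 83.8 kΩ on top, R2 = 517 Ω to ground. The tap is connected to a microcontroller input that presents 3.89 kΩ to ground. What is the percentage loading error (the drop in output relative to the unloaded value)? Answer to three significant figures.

Unloaded V = 12.7 × 517/84320 = 0.077872 V.
Loaded: R2‖R_L = 456.3 Ω, giving V = 12.7 × 456.3/84260 = 0.068786 V.
Drop = (0.077872 − 0.068786) / 0.077872 = 11.7 %.

11.7 %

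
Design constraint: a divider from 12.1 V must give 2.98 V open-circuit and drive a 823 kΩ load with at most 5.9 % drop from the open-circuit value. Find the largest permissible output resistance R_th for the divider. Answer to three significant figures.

R_th ≤ 51.6 kΩ

Loading drop = R_th/(R_th + R_L) ≤ 0.0590, so R_th ≤ R_L · ε/(1−ε) = 823 kΩ × 0.0590/0.9410 = 51.6 kΩ.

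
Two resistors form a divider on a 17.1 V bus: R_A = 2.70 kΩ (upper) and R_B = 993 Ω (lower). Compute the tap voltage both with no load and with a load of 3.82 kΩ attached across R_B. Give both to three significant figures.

Unloaded: 4.60 V; loaded: 3.86 V

Open-circuit: V = 17.1 × 993/(2700 + 993) = 4.60 V.
With the load, R_B becomes R_B‖R_L = 788.1 Ω, so V = 17.1 × 788.1/3488 = 3.86 V.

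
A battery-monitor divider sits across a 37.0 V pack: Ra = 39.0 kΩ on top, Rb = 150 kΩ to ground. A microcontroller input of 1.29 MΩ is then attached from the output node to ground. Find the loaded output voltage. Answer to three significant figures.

The load sits in parallel with Rb: Rb‖R_L = (150 × 1290) / (150 + 1290) = 134.4 kΩ.
V_out = 37.0 × 134.4 / (39.0 + 134.4) = 37.0 × 134.4/173.4 = 28.7 V.
(Unloaded it would have been 29.4 V.)

V_out ≈ 28.7 V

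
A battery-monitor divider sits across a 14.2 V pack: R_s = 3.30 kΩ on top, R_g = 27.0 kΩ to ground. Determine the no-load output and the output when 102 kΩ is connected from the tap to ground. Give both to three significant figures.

Unloaded: 12.7 V; loaded: 12.3 V

Open-circuit: V = 14.2 × 27.0/(3.30 + 27.0) = 12.7 V.
With the load, R_g becomes R_g‖R_L = 21.35 kΩ, so V = 14.2 × 21.35/24.65 = 12.3 V.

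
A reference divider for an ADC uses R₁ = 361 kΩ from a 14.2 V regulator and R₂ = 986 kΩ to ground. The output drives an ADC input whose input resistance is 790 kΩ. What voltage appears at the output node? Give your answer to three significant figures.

V_out ≈ 7.79 V

The load sits in parallel with R₂: R₂‖R_L = (986 × 790) / (986 + 790) = 438.6 kΩ.
V_out = 14.2 × 438.6 / (361 + 438.6) = 14.2 × 438.6/799.6 = 7.79 V.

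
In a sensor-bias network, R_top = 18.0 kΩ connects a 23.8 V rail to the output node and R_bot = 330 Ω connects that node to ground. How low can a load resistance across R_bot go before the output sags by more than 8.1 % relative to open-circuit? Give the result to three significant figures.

R_L(min) ≈ 3.68 kΩ

Output resistance R_th = R_top‖R_bot = (18000 × 330)/18330 = 324.1 Ω.
The fractional drop is R_th/(R_th + R_L); requiring this ≤ 0.0810 gives R_L ≥ R_th(1/0.0810 − 1) = 324.1 × 11.35 = 3.68 kΩ.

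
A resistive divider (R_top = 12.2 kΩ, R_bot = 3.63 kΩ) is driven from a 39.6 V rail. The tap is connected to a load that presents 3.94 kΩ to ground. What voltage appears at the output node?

V_out ≈ 5.31 V

The load sits in parallel with R_bot: R_bot‖R_L = (3.63 × 3.94) / (3.63 + 3.94) = 1.889 kΩ.
V_out = 39.6 × 1.889 / (12.2 + 1.889) = 39.6 × 1.889/14.09 = 5.31 V.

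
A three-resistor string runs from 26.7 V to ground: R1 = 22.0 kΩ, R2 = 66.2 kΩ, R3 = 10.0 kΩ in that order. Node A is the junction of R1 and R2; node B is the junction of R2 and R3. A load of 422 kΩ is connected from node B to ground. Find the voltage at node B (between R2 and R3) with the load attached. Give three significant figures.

V ≈ 2.66 V

At node B, R3 is in parallel with the load: R3‖R_L = 9.769 kΩ.
Below node A the resistance is R2 + (R3‖R_L) = 75.97 kΩ, so V_A = 26.7 × 75.97/97.97 = 20.70 V.
Then V_B = V_A × (R3‖R_L)/(R2 + R3‖R_L) = 20.70 × 9.769/75.97 = 2.66 V.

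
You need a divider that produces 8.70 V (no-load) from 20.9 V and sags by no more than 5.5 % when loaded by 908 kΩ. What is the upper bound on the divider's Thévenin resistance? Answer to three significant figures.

Loading drop = R_th/(R_th + R_L) ≤ 0.0550, so R_th ≤ R_L · ε/(1−ε) = 908 kΩ × 0.0550/0.9450 = 52.8 kΩ.

R_th ≤ 52.8 kΩ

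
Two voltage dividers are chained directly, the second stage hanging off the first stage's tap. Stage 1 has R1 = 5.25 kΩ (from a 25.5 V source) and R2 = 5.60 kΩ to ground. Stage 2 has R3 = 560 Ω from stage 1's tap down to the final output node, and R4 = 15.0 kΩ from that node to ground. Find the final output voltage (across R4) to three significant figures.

Stage 2 presents R3+R4 = 15560 Ω as a load on stage 1's tap.
Stage 1's lower leg becomes R2‖(R3+R4) = 4118 Ω, so V_mid = 25.5 × 4118/9368 = 11.21 V.
Stage 2 is itself unloaded: V_out = V_mid × R4/(R3+R4) = 11.21 × 15000/15560 = 10.8 V.

V_out ≈ 10.8 V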